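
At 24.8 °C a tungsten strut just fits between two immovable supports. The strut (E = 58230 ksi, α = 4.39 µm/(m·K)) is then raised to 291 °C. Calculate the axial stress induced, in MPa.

469 MPa

E = 58230 ksi = 401.5 GPa.
ΔT = 266.2 K. Constrained thermal stress σ = E·α·ΔT = 401.5×10³ MPa × 4.39×10⁻⁶ × 266.2 = 469 MPa (compressive).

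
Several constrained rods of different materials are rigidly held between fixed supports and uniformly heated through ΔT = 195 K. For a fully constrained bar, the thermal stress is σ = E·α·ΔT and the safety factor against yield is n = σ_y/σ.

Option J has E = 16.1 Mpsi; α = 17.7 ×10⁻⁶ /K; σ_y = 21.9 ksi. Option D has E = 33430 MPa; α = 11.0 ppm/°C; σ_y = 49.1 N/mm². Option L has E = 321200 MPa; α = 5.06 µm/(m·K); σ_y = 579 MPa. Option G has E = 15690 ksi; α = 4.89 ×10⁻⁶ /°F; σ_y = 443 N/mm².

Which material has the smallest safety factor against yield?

With everything in SI (GPa, ×10⁻⁶/K, MPa):
  option J: E = 111.0, α = 17.7, σ_y = 151.0 → σ = 383 MPa, n = 0.394
  option D: E = 33.43, α = 11.0, σ_y = 49.10 → σ = 71.7 MPa, n = 0.685
  option L: E = 321.2, α = 5.06, σ_y = 579.0 → σ = 317 MPa, n = 1.83
  option G: E = 108.2, α = 8.80, σ_y = 443.0 → σ = 186 MPa, n = 2.39
Option J has the lowest safety factor, n = 0.394.

option J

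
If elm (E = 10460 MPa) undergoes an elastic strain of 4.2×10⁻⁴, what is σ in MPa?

E = 10460 MPa = 10.46 GPa.
σ = E·ε = 10460 MPa × 4.2×10⁻⁴ = 4.39 MPa.

4.39 MPa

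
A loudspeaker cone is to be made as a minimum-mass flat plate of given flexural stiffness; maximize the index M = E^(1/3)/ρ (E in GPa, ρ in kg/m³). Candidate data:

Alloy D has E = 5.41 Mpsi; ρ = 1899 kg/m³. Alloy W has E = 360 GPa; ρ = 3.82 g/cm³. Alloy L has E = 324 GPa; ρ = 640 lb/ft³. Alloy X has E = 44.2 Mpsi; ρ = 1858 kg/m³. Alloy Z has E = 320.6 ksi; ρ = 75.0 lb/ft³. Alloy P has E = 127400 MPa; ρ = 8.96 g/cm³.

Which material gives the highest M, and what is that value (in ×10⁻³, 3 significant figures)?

alloy X, M = 3.62×10⁻³

Convert each candidate to consistent units, then evaluate M:
  alloy D: E = 37.30 GPa, ρ = 1899 kg/m³
  alloy W: E = 360.0 GPa, ρ = 3820 kg/m³
  alloy L: E = 324.0 GPa, ρ = 10250 kg/m³
  alloy X: E = 304.7 GPa, ρ = 1858 kg/m³
  alloy Z: E = 2.210 GPa, ρ = 1201 kg/m³
  alloy P: E = 127.4 GPa, ρ = 8960 kg/m³
  alloy X: M = 3.62×10⁻³
  alloy W: M = 1.86×10⁻³
  alloy D: M = 1.76×10⁻³
  alloy Z: M = 1.08×10⁻³
  alloy L: M = 0.670×10⁻³
  alloy P: M = 0.562×10⁻³
Highest index: alloy X.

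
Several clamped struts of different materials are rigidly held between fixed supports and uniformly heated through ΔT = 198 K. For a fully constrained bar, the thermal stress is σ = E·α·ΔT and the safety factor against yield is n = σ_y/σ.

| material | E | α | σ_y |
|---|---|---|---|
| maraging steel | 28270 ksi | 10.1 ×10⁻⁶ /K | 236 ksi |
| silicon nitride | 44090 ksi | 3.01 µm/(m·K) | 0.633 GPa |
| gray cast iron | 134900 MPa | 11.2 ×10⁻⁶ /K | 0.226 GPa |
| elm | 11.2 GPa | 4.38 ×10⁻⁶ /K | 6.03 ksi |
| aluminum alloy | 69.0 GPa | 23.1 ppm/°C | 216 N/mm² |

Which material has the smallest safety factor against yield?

In consistent units (E in GPa, α in ×10⁻⁶/K, σ_y in MPa):
  maraging steel: E = 194.9, α = 10.1, σ_y = 1627 → σ = 390 MPa, n = 4.17
  silicon nitride: E = 304.0, α = 3.01, σ_y = 633.0 → σ = 181 MPa, n = 3.49
  gray cast iron: E = 134.9, α = 11.2, σ_y = 226.0 → σ = 299 MPa, n = 0.755
  elm: E = 11.20, α = 4.38, σ_y = 41.58 → σ = 9.71 MPa, n = 4.28
  aluminum alloy: E = 69.00, α = 23.1, σ_y = 216.0 → σ = 316 MPa, n = 0.684
The minimum is aluminum alloy at n = 0.684.

aluminum alloy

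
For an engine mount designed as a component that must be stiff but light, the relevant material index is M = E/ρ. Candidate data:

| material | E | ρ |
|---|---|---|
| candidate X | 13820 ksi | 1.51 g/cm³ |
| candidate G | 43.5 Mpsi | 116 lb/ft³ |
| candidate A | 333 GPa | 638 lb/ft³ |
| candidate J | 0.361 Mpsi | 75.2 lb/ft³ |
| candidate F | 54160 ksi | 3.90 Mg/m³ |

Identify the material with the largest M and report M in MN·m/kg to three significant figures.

candidate G, M = 161 MN·m/kg

In SI units:
  candidate X: E = 95.29 GPa, ρ = 1510 kg/m³
  candidate G: E = 299.9 GPa, ρ = 1858 kg/m³
  candidate A: E = 333.0 GPa, ρ = 10220 kg/m³
  candidate J: E = 2.489 GPa, ρ = 1205 kg/m³
  candidate F: E = 373.4 GPa, ρ = 3900 kg/m³
  candidate G: M = 161 MN·m/kg
  candidate F: M = 95.7 MN·m/kg
  candidate X: M = 63.1 MN·m/kg
  candidate A: M = 32.6 MN·m/kg
  candidate J: M = 2.07 MN·m/kg
Candidate G has the largest M.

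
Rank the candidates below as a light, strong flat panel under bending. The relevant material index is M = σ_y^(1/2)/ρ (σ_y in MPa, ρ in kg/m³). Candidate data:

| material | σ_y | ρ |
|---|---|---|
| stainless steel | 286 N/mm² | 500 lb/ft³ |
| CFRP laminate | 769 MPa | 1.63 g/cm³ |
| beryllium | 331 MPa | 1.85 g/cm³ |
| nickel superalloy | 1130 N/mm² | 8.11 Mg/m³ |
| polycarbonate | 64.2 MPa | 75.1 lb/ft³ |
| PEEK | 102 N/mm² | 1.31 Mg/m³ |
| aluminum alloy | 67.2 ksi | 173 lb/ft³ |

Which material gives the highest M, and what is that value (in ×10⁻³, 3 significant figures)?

CFRP laminate, M = 17.0×10⁻³

Normalizing units and computing the index:
  stainless steel: σ_y = 286.0 MPa, ρ = 8009 kg/m³
  CFRP laminate: σ_y = 769.0 MPa, ρ = 1630 kg/m³
  beryllium: σ_y = 331.0 MPa, ρ = 1850 kg/m³
  nickel superalloy: σ_y = 1130 MPa, ρ = 8110 kg/m³
  polycarbonate: σ_y = 64.20 MPa, ρ = 1203 kg/m³
  PEEK: σ_y = 102.0 MPa, ρ = 1310 kg/m³
  aluminum alloy: σ_y = 463.3 MPa, ρ = 2771 kg/m³
  CFRP laminate: M = 17.0×10⁻³
  beryllium: M = 9.83×10⁻³
  aluminum alloy: M = 7.77×10⁻³
  PEEK: M = 7.71×10⁻³
  polycarbonate: M = 6.66×10⁻³
  nickel superalloy: M = 4.14×10⁻³
  stainless steel: M = 2.11×10⁻³
CFRP laminate has the largest M.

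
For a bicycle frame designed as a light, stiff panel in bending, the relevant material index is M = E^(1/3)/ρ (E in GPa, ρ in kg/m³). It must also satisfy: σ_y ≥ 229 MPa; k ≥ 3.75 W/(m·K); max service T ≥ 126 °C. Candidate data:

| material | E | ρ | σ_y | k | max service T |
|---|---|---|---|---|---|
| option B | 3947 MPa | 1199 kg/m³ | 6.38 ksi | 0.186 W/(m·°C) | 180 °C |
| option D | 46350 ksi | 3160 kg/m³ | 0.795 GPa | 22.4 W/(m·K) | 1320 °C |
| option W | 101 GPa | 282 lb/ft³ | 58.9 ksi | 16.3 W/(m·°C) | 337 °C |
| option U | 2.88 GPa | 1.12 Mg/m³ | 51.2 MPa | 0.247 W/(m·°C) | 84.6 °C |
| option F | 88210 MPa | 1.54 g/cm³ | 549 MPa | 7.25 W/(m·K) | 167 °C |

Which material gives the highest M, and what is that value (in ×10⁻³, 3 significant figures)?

option F, M = 2.89×10⁻³

Screen on constraints: σ_y ≥ 229 MPa; k ≥ 3.75 W/(m·K); max service T ≥ 126 °C. Survivors: option D, option W, option F.
Normalizing units and computing the index:
  option D: E = 319.6 GPa, ρ = 3160 kg/m³
  option W: E = 101.0 GPa, ρ = 4517 kg/m³
  option F: E = 88.21 GPa, ρ = 1540 kg/m³
  option F: M = 2.89×10⁻³
  option D: M = 2.16×10⁻³
  option W: M = 1.03×10⁻³
Highest index: option F.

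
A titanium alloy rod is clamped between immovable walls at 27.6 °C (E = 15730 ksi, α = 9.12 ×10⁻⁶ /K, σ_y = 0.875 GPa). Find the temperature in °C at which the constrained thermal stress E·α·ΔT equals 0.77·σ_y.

709 °C

E = 15730 ksi = 108.5 GPa.
σ_y = 0.875 GPa = 875.0 MPa.
E·α·ΔT = 673.8 MPa ⇒ ΔT = 673.8 / (108.5×10³ × 9.12×10⁻⁶) = 681.2 K.
T = 27.6 + 681.2 = 708.8 °C.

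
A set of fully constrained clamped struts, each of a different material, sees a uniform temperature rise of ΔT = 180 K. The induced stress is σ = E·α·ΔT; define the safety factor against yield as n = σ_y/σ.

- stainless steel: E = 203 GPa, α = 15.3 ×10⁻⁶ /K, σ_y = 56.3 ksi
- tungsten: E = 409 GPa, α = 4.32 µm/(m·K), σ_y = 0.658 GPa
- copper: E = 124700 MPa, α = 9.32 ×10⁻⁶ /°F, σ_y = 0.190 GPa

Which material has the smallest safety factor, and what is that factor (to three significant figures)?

Per material, after unit conversion:
  stainless steel: E = 203.0, α = 15.3, σ_y = 388.2 → σ = 559 MPa, n = 0.694
  tungsten: E = 409.0, α = 4.32, σ_y = 658.0 → σ = 318 MPa, n = 2.07
  copper: E = 124.7, α = 16.8, σ_y = 190.0 → σ = 377 MPa, n = 0.505
Smallest n: copper with n = 0.505.

copper, n = 0.505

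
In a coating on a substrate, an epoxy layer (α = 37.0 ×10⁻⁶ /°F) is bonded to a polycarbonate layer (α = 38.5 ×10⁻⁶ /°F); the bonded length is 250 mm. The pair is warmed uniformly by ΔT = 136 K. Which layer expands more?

epoxy: α = 37.0×10⁻⁶/°F × 9/5 = 66.6×10⁻⁶/K.
polycarbonate: α = 38.5×10⁻⁶/°F × 9/5 = 69.3×10⁻⁶/K.
α(epoxy) = 66.6×10⁻⁶/K vs α(polycarbonate) = 69.3×10⁻⁶/K.
Higher α expands more for the same ΔT: polycarbonate.

polycarbonate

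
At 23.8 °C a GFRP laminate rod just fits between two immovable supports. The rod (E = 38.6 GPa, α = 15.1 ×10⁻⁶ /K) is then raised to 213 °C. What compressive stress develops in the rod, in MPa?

110 MPa

ΔT = 189.2 K. Constrained thermal stress σ = E·α·ΔT = 38.60×10³ MPa × 15.1×10⁻⁶ × 189.2 = 110 MPa (compressive).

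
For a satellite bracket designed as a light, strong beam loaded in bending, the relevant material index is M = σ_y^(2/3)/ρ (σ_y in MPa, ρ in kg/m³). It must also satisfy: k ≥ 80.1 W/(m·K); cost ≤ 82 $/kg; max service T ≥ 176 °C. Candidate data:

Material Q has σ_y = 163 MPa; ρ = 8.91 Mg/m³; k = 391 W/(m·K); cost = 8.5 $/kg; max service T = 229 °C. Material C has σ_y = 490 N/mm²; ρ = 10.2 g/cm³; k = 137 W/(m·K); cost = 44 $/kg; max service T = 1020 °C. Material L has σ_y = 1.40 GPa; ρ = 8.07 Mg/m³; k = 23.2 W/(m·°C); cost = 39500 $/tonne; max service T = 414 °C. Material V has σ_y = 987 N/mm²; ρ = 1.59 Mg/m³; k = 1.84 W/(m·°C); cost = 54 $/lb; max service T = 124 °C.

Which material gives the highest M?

Screen on constraints: k ≥ 80.1 W/(m·K); cost ≤ 82 $/kg; max service T ≥ 176 °C. Survivors: material Q, material C.
Normalizing units and computing the index:
  material Q: σ_y = 163.0 MPa, ρ = 8910 kg/m³
  material C: σ_y = 490.0 MPa, ρ = 10200 kg/m³
  material C: M = 6.09×10⁻³
  material Q: M = 3.35×10⁻³
Highest index: material C.

material C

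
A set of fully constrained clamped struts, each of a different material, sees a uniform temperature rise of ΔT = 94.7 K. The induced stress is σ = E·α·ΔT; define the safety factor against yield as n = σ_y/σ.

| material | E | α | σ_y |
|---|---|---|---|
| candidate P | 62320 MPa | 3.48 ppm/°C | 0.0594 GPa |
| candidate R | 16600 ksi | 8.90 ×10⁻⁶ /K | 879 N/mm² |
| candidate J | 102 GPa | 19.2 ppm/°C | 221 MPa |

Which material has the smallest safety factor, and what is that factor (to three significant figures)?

candidate J, n = 1.19

Converting E to GPa, α to ×10⁻⁶/K, σ_y to MPa, then σ and n for each:
  candidate P: E = 62.32, α = 3.48, σ_y = 59.40 → σ = 20.5 MPa, n = 2.89
  candidate R: E = 114.5, α = 8.90, σ_y = 879.0 → σ = 96.5 MPa, n = 9.11
  candidate J: E = 102.0, α = 19.2, σ_y = 221.0 → σ = 185 MPa, n = 1.19
Smallest n: candidate J with n = 1.19.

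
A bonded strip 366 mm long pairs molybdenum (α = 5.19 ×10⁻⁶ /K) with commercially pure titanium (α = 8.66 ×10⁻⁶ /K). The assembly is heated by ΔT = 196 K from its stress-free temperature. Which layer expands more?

α(molybdenum) = 5.19×10⁻⁶/K vs α(commercially pure titanium) = 8.66×10⁻⁶/K.
Higher α expands more for the same ΔT: commercially pure titanium.

commercially pure titanium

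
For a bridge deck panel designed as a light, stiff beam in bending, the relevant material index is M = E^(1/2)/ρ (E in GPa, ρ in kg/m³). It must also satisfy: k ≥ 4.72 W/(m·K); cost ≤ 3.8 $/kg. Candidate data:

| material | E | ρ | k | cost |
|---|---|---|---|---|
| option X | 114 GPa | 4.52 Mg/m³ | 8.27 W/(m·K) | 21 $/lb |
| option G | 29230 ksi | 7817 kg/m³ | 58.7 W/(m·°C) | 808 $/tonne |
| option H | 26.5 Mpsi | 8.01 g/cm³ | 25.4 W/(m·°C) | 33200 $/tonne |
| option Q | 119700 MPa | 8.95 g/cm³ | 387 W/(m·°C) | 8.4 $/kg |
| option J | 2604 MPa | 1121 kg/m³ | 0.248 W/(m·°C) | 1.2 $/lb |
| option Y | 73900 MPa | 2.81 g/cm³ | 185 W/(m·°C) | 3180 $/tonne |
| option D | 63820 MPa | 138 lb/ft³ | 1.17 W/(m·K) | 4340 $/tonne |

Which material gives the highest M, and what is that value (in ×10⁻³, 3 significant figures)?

Screen on constraints: k ≥ 4.72 W/(m·K); cost ≤ 3.8 $/kg. Survivors: option G, option Y.
After converting to SI:
  option G: E = 201.5 GPa, ρ = 7817 kg/m³
  option Y: E = 73.90 GPa, ρ = 2810 kg/m³
  option Y: M = 3.06×10⁻³
  option G: M = 1.82×10⁻³
Option Y has the largest M.

option Y, M = 3.06×10⁻³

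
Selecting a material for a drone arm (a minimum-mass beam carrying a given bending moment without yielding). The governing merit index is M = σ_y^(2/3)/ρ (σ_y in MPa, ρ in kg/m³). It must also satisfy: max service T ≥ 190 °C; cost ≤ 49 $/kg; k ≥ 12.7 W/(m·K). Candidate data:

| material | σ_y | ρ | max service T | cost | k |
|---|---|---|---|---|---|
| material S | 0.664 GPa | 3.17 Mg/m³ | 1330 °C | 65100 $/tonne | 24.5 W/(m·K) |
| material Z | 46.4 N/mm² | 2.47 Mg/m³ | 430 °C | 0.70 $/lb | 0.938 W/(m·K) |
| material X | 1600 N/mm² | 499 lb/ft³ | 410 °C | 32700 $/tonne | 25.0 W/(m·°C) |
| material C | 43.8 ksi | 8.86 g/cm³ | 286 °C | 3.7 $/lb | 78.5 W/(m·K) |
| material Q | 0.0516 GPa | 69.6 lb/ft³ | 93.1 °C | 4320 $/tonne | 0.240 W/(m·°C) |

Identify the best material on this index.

material X

Screen on constraints: max service T ≥ 190 °C; cost ≤ 49 $/kg; k ≥ 12.7 W/(m·K). Survivors: material X, material C.
Putting every candidate on a common basis:
  material X: σ_y = 1600 MPa, ρ = 7993 kg/m³
  material C: σ_y = 302.0 MPa, ρ = 8860 kg/m³
  material X: M = 17.1×10⁻³
  material C: M = 5.08×10⁻³
Material X ranks first.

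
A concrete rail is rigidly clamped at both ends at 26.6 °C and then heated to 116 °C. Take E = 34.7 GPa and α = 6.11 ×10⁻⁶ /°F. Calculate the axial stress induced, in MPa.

α = 6.11×10⁻⁶/°F × 9/5 = 11.0×10⁻⁶/K.
ΔT = 89.40 K. Constrained thermal stress σ = E·α·ΔT = 34.70×10³ MPa × 11.0×10⁻⁶ × 89.40 = 34.1 MPa (compressive).

34.1 MPa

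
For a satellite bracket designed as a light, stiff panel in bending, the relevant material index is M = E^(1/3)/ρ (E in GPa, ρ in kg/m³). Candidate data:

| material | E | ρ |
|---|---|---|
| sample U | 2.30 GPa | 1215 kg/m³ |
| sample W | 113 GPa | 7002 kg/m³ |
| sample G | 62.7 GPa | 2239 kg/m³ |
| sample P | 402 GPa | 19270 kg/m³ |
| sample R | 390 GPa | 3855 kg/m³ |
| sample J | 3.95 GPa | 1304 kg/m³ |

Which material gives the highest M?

Computing M directly (units already consistent):
  sample R: M = 1.90×10⁻³
  sample G: M = 1.77×10⁻³
  sample J: M = 1.21×10⁻³
  sample U: M = 1.09×10⁻³
  sample W: M = 0.690×10⁻³
  sample P: M = 0.383×10⁻³
Highest index: sample R.

sample R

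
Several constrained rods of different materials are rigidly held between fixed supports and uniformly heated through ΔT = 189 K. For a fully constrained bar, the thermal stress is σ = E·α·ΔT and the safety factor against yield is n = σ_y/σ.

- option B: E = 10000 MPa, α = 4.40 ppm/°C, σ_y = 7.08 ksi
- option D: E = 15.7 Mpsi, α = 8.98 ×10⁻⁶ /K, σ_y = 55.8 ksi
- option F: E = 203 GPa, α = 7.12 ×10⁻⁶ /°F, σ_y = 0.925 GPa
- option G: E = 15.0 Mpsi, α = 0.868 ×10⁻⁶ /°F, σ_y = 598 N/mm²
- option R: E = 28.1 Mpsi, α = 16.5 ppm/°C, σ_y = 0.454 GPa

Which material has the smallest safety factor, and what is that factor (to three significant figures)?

option R, n = 0.751

Per material, after unit conversion:
  option B: E = 10.00, α = 4.40, σ_y = 48.81 → σ = 8.32 MPa, n = 5.87
  option D: E = 108.2, α = 8.98, σ_y = 384.7 → σ = 184 MPa, n = 2.09
  option F: E = 203.0, α = 12.8, σ_y = 925.0 → σ = 492 MPa, n = 1.88
  option G: E = 103.4, α = 1.56, σ_y = 598.0 → σ = 30.5 MPa, n = 19.6
  option R: E = 193.7, α = 16.5, σ_y = 454.0 → σ = 604 MPa, n = 0.751
The minimum is option R at n = 0.751.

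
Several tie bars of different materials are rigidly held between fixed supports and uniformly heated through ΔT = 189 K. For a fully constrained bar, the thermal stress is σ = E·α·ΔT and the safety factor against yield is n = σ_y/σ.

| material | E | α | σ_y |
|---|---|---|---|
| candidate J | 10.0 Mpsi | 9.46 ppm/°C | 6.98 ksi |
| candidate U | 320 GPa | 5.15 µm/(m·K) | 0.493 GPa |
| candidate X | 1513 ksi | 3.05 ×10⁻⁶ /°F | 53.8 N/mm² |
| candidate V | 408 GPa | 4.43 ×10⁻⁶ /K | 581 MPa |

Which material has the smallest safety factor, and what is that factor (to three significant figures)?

In consistent units (E in GPa, α in ×10⁻⁶/K, σ_y in MPa):
  candidate J: E = 68.95, α = 9.46, σ_y = 48.13 → σ = 123 MPa, n = 0.390
  candidate U: E = 320.0, α = 5.15, σ_y = 493.0 → σ = 311 MPa, n = 1.58
  candidate X: E = 10.43, α = 5.49, σ_y = 53.80 → σ = 10.8 MPa, n = 4.97
  candidate V: E = 408.0, α = 4.43, σ_y = 581.0 → σ = 342 MPa, n = 1.70
Candidate J has the lowest safety factor, n = 0.390.

candidate J, n = 0.390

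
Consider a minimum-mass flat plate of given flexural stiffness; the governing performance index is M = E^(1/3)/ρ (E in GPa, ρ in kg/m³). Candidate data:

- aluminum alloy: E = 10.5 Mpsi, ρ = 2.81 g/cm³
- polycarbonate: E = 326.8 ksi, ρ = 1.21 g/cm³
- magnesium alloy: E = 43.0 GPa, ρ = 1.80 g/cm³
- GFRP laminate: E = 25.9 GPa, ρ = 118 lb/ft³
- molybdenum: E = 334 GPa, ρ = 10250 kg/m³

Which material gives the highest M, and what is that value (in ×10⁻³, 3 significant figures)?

magnesium alloy, M = 1.95×10⁻³

After converting to SI:
  aluminum alloy: E = 72.39 GPa, ρ = 2810 kg/m³
  polycarbonate: E = 2.253 GPa, ρ = 1210 kg/m³
  magnesium alloy: E = 43.00 GPa, ρ = 1800 kg/m³
  GFRP laminate: E = 25.90 GPa, ρ = 1890 kg/m³
  molybdenum: E = 334.0 GPa, ρ = 10250 kg/m³
  magnesium alloy: M = 1.95×10⁻³
  GFRP laminate: M = 1.57×10⁻³
  aluminum alloy: M = 1.48×10⁻³
  polycarbonate: M = 1.08×10⁻³
  molybdenum: M = 0.677×10⁻³
The maximum is for magnesium alloy.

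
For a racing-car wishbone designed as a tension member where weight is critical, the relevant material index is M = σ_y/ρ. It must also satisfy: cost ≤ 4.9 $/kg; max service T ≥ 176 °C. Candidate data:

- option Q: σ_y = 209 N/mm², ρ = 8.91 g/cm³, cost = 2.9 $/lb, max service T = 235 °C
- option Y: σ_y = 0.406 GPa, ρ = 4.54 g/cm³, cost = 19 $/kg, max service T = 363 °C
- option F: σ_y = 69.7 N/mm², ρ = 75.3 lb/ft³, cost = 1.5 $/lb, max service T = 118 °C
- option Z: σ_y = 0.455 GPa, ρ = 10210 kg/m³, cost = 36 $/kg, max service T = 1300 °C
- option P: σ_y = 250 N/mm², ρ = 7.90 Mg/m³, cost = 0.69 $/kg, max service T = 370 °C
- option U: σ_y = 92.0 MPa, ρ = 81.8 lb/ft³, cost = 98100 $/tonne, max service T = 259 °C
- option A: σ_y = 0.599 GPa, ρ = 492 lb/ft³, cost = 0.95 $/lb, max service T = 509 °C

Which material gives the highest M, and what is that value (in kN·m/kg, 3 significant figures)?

option A, M = 76.0 kN·m/kg

Screen on constraints: cost ≤ 4.9 $/kg; max service T ≥ 176 °C. Survivors: option P, option A.
In SI units:
  option P: σ_y = 250.0 MPa, ρ = 7900 kg/m³
  option A: σ_y = 599.0 MPa, ρ = 7881 kg/m³
  option A: M = 76.0 kN·m/kg
  option P: M = 31.6 kN·m/kg
Option A ranks first.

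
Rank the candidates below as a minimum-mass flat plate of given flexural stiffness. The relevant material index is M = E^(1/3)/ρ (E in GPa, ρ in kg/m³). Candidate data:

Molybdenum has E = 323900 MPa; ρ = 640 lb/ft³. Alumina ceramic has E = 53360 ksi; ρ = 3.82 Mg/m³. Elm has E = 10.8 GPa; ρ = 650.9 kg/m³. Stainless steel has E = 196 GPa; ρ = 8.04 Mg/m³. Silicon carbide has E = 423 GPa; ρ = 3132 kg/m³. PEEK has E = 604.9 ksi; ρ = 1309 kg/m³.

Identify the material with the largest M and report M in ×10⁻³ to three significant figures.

Putting every candidate on a common basis:
  molybdenum: E = 323.9 GPa, ρ = 10250 kg/m³
  alumina ceramic: E = 367.9 GPa, ρ = 3820 kg/m³
  elm: E = 10.80 GPa, ρ = 650.9 kg/m³
  stainless steel: E = 196.0 GPa, ρ = 8040 kg/m³
  silicon carbide: E = 423.0 GPa, ρ = 3132 kg/m³
  PEEK: E = 4.171 GPa, ρ = 1309 kg/m³
  elm: M = 3.40×10⁻³
  silicon carbide: M = 2.40×10⁻³
  alumina ceramic: M = 1.88×10⁻³
  PEEK: M = 1.23×10⁻³
  stainless steel: M = 0.722×10⁻³
  molybdenum: M = 0.670×10⁻³
Elm has the largest M.

elm, M = 3.40×10⁻³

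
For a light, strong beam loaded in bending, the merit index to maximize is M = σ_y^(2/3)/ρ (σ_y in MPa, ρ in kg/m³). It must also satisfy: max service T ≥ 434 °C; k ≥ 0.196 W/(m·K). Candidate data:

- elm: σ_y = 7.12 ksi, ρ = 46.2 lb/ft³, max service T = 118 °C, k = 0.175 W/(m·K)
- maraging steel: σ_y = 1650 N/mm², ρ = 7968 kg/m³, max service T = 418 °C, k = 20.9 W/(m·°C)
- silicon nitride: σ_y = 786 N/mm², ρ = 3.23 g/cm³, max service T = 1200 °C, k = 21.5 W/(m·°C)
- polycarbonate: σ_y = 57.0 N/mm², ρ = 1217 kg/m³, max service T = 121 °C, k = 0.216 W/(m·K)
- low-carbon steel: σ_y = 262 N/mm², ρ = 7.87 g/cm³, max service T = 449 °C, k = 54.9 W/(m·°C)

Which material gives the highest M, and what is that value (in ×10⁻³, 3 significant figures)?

silicon nitride, M = 26.4×10⁻³

Screen on constraints: max service T ≥ 434 °C; k ≥ 0.196 W/(m·K). Survivors: silicon nitride, low-carbon steel.
After converting to SI:
  silicon nitride: σ_y = 786.0 MPa, ρ = 3230 kg/m³
  low-carbon steel: σ_y = 262.0 MPa, ρ = 7870 kg/m³
  silicon nitride: M = 26.4×10⁻³
  low-carbon steel: M = 5.20×10⁻³
Highest index: silicon nitride.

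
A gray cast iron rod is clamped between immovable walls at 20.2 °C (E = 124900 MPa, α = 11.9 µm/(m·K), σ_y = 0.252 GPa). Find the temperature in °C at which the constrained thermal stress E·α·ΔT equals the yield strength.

190 °C

E = 124900 MPa = 124.9 GPa.
σ_y = 0.252 GPa = 252.0 MPa.
E·α·ΔT = 252.0 MPa ⇒ ΔT = 252.0 / (124.9×10³ × 11.9×10⁻⁶) = 169.5 K.
T = 20.2 + 169.5 = 189.7 °C.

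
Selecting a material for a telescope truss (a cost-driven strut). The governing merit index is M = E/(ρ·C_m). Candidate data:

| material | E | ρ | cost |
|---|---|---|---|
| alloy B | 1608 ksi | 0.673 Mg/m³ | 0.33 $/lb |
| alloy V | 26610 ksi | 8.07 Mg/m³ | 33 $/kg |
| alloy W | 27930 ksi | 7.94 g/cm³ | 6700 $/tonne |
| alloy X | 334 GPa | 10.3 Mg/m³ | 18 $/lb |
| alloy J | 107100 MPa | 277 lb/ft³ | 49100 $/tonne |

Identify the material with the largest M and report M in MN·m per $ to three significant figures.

In SI units:
  alloy B: E = 11.09 GPa, ρ = 673.0 kg/m³, cost = 0.7275 $/kg
  alloy V: E = 183.5 GPa, ρ = 8070 kg/m³, cost = 33.00 $/kg
  alloy W: E = 192.6 GPa, ρ = 7940 kg/m³, cost = 6.700 $/kg
  alloy X: E = 334.0 GPa, ρ = 10300 kg/m³, cost = 39.68 $/kg
  alloy J: E = 107.1 GPa, ρ = 4437 kg/m³, cost = 49.10 $/kg
  alloy B: M = 22.6 MN·m per $
  alloy W: M = 3.62 MN·m per $
  alloy X: M = 0.817 MN·m per $
  alloy V: M = 0.689 MN·m per $
  alloy J: M = 0.492 MN·m per $
Highest index: alloy B.

alloy B, M = 22.6 MN·m per $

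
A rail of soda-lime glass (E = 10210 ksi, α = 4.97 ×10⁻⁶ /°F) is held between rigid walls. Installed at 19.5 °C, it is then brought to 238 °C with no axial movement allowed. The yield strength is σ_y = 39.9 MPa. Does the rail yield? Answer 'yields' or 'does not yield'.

yields

E = 10210 ksi = 70.40 GPa.
α = 4.97×10⁻⁶/°F × 9/5 = 8.95×10⁻⁶/K.
ΔT = 218.5 K. Constrained thermal stress σ = E·α·ΔT = 70.40×10³ MPa × 8.95×10⁻⁶ × 218.5 = 138 MPa (compressive).
Compare to σ_y = 39.9 MPa: σ ≥ σ_y, so it yields.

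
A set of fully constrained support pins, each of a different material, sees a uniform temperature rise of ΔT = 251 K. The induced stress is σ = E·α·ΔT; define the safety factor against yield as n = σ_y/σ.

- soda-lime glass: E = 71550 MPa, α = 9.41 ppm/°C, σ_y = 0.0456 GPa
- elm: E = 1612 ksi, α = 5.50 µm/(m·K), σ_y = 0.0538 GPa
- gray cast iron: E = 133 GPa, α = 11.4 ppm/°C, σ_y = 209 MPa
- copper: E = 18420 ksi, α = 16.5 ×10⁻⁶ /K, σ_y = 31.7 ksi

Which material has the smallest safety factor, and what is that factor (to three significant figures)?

soda-lime glass, n = 0.270

Per material, after unit conversion:
  soda-lime glass: E = 71.55, α = 9.41, σ_y = 45.60 → σ = 169 MPa, n = 0.270
  elm: E = 11.11, α = 5.50, σ_y = 53.80 → σ = 15.3 MPa, n = 3.51
  gray cast iron: E = 133.0, α = 11.4, σ_y = 209.0 → σ = 381 MPa, n = 0.549
  copper: E = 127.0, α = 16.5, σ_y = 218.6 → σ = 526 MPa, n = 0.416
The minimum is soda-lime glass at n = 0.270.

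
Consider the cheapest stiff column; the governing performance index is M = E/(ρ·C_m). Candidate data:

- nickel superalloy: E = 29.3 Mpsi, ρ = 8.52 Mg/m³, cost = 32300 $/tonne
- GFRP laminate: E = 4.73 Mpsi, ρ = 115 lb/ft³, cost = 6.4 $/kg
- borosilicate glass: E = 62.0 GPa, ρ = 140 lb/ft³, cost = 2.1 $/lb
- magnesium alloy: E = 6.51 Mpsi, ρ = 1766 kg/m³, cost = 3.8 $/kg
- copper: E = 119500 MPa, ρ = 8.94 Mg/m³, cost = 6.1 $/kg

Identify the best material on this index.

magnesium alloy

Convert each candidate to consistent units, then evaluate M:
  nickel superalloy: E = 202.0 GPa, ρ = 8520 kg/m³, cost = 32.30 $/kg
  GFRP laminate: E = 32.61 GPa, ρ = 1842 kg/m³, cost = 6.400 $/kg
  borosilicate glass: E = 62.00 GPa, ρ = 2243 kg/m³, cost = 4.630 $/kg
  magnesium alloy: E = 44.88 GPa, ρ = 1766 kg/m³, cost = 3.800 $/kg
  copper: E = 119.5 GPa, ρ = 8940 kg/m³, cost = 6.100 $/kg
  magnesium alloy: M = 6.69 MN·m per $
  borosilicate glass: M = 5.97 MN·m per $
  GFRP laminate: M = 2.77 MN·m per $
  copper: M = 2.19 MN·m per $
  nickel superalloy: M = 0.734 MN·m per $
Magnesium alloy has the largest M.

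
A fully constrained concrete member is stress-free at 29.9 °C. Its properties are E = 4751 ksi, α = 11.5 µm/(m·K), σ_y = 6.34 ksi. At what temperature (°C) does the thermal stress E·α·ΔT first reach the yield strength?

146 °C

E = 4751 ksi = 32.76 GPa.
σ_y = 6.34 ksi = 43.71 MPa.
E·α·ΔT = 43.71 MPa ⇒ ΔT = 43.71 / (32.76×10³ × 11.5×10⁻⁶) = 116.0 K.
T = 29.9 + 116.0 = 145.9 °C.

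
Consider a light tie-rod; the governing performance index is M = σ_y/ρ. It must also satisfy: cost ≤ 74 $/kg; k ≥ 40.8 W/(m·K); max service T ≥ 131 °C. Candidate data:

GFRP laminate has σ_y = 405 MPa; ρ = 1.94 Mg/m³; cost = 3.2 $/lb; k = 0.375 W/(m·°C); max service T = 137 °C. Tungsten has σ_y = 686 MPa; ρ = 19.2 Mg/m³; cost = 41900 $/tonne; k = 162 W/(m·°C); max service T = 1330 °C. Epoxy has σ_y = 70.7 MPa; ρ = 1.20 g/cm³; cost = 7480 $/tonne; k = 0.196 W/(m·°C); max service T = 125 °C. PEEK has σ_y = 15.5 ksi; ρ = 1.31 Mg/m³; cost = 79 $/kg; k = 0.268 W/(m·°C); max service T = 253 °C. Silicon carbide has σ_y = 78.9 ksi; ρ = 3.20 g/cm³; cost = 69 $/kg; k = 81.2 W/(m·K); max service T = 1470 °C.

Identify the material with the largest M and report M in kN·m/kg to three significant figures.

Screen on constraints: cost ≤ 74 $/kg; k ≥ 40.8 W/(m·K); max service T ≥ 131 °C. Survivors: tungsten, silicon carbide.
In SI units:
  tungsten: σ_y = 686.0 MPa, ρ = 19200 kg/m³
  silicon carbide: σ_y = 544.0 MPa, ρ = 3200 kg/m³
  silicon carbide: M = 170 kN·m/kg
  tungsten: M = 35.7 kN·m/kg
Highest index: silicon carbide.

silicon carbide, M = 170 kN·m/kg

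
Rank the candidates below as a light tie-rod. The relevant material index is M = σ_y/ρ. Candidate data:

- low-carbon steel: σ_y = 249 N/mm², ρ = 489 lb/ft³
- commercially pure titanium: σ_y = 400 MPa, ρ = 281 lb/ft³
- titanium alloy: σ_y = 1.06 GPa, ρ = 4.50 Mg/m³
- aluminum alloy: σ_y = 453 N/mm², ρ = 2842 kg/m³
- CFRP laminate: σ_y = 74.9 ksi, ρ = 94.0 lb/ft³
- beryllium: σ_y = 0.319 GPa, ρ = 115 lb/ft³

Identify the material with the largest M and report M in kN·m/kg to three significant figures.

Convert each candidate to consistent units, then evaluate M:
  low-carbon steel: σ_y = 249.0 MPa, ρ = 7833 kg/m³
  commercially pure titanium: σ_y = 400.0 MPa, ρ = 4501 kg/m³
  titanium alloy: σ_y = 1060 MPa, ρ = 4500 kg/m³
  aluminum alloy: σ_y = 453.0 MPa, ρ = 2842 kg/m³
  CFRP laminate: σ_y = 516.4 MPa, ρ = 1506 kg/m³
  beryllium: σ_y = 319.0 MPa, ρ = 1842 kg/m³
  CFRP laminate: M = 343 kN·m/kg
  titanium alloy: M = 236 kN·m/kg
  beryllium: M = 173 kN·m/kg
  aluminum alloy: M = 159 kN·m/kg
  commercially pure titanium: M = 88.9 kN·m/kg
  low-carbon steel: M = 31.8 kN·m/kg
The maximum is for CFRP laminate.

CFRP laminate, M = 343 kN·m/kg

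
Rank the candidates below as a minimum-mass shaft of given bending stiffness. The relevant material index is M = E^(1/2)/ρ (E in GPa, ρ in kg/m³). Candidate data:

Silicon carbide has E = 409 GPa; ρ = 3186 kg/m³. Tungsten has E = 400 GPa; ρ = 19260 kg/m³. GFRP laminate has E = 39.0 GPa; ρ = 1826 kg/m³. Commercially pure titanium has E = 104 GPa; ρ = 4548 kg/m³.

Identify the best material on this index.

silicon carbide

Per-candidate index values:
  silicon carbide: M = 6.35×10⁻³
  GFRP laminate: M = 3.42×10⁻³
  commercially pure titanium: M = 2.24×10⁻³
  tungsten: M = 1.04×10⁻³
Silicon carbide has the largest M.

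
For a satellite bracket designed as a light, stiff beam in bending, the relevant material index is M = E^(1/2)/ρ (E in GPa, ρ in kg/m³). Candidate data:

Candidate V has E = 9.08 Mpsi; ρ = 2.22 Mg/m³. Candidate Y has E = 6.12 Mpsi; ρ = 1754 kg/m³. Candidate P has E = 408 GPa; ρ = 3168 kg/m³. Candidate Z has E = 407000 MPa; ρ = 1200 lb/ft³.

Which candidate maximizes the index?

Convert each candidate to consistent units, then evaluate M:
  candidate V: E = 62.60 GPa, ρ = 2220 kg/m³
  candidate Y: E = 42.20 GPa, ρ = 1754 kg/m³
  candidate P: E = 408.0 GPa, ρ = 3168 kg/m³
  candidate Z: E = 407.0 GPa, ρ = 19220 kg/m³
  candidate P: M = 6.38×10⁻³
  candidate Y: M = 3.70×10⁻³
  candidate V: M = 3.56×10⁻³
  candidate Z: M = 1.05×10⁻³
The maximum is for candidate P.

candidate P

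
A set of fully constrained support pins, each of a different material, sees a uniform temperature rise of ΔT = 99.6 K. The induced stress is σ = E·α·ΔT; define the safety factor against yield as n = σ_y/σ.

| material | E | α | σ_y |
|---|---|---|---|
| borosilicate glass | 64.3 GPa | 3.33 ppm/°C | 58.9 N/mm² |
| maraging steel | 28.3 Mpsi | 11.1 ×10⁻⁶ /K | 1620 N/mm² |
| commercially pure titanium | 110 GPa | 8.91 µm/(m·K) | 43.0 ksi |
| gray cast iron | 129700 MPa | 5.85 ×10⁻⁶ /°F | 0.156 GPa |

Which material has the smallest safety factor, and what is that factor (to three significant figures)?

gray cast iron, n = 1.15

With everything in SI (GPa, ×10⁻⁶/K, MPa):
  borosilicate glass: E = 64.30, α = 3.33, σ_y = 58.90 → σ = 21.3 MPa, n = 2.76
  maraging steel: E = 195.1, α = 11.1, σ_y = 1620 → σ = 216 MPa, n = 7.51
  commercially pure titanium: E = 110.0, α = 8.91, σ_y = 296.5 → σ = 97.6 MPa, n = 3.04
  gray cast iron: E = 129.7, α = 10.5, σ_y = 156.0 → σ = 136 MPa, n = 1.15
Smallest n: gray cast iron with n = 1.15.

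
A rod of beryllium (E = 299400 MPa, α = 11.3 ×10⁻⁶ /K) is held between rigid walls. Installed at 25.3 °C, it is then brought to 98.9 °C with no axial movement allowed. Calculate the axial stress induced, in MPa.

E = 299400 MPa = 299.4 GPa.
ΔT = 73.60 K. Constrained thermal stress σ = E·α·ΔT = 299.4×10³ MPa × 11.3×10⁻⁶ × 73.60 = 249 MPa (compressive).

249 MPa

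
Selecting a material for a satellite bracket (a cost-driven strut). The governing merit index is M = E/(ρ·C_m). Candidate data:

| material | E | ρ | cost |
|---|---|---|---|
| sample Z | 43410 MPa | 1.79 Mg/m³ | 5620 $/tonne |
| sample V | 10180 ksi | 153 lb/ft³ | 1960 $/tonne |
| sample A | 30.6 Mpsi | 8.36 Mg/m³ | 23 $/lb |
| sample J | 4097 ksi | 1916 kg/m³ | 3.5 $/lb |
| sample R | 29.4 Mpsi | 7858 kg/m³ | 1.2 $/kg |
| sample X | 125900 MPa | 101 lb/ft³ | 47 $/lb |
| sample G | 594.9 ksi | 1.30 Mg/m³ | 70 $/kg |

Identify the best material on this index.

sample R

In SI units:
  sample Z: E = 43.41 GPa, ρ = 1790 kg/m³, cost = 5.620 $/kg
  sample V: E = 70.19 GPa, ρ = 2451 kg/m³, cost = 1.960 $/kg
  sample A: E = 211.0 GPa, ρ = 8360 kg/m³, cost = 50.71 $/kg
  sample J: E = 28.25 GPa, ρ = 1916 kg/m³, cost = 7.716 $/kg
  sample R: E = 202.7 GPa, ρ = 7858 kg/m³, cost = 1.200 $/kg
  sample X: E = 125.9 GPa, ρ = 1618 kg/m³, cost = 103.6 $/kg
  sample G: E = 4.102 GPa, ρ = 1300 kg/m³, cost = 70.00 $/kg
  sample R: M = 21.5 MN·m per $
  sample V: M = 14.6 MN·m per $
  sample Z: M = 4.32 MN·m per $
  sample J: M = 1.91 MN·m per $
  sample X: M = 0.751 MN·m per $
  sample A: M = 0.498 MN·m per $
  sample G: M = 0.0451 MN·m per $
Sample R ranks first.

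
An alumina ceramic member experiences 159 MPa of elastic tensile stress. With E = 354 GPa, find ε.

ε = σ/E = 159 / 354000 = 4.49×10⁻⁴.

4.49×10⁻⁴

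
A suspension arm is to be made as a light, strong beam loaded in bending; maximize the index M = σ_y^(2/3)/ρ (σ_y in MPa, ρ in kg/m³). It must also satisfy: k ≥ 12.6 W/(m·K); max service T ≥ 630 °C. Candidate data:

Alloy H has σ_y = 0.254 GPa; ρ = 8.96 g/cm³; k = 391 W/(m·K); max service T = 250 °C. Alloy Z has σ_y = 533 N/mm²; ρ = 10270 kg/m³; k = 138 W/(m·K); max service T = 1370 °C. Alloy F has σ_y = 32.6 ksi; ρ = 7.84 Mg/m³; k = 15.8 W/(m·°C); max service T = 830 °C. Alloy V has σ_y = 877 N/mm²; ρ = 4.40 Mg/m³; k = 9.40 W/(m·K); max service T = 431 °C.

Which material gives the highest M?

alloy Z

Screen on constraints: k ≥ 12.6 W/(m·K); max service T ≥ 630 °C. Survivors: alloy Z, alloy F.
After converting to SI:
  alloy Z: σ_y = 533.0 MPa, ρ = 10270 kg/m³
  alloy F: σ_y = 224.8 MPa, ρ = 7840 kg/m³
  alloy Z: M = 6.40×10⁻³
  alloy F: M = 4.72×10⁻³
Alloy Z ranks first.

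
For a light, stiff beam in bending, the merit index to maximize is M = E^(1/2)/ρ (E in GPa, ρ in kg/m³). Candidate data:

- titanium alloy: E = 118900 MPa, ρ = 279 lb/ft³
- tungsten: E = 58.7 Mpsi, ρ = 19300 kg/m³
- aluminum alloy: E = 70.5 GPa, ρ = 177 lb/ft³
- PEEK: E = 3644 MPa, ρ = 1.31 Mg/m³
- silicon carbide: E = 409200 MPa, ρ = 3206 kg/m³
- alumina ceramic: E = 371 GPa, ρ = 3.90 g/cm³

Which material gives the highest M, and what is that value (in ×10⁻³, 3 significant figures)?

silicon carbide, M = 6.31×10⁻³

Putting every candidate on a common basis:
  titanium alloy: E = 118.9 GPa, ρ = 4469 kg/m³
  tungsten: E = 404.7 GPa, ρ = 19300 kg/m³
  aluminum alloy: E = 70.50 GPa, ρ = 2835 kg/m³
  PEEK: E = 3.644 GPa, ρ = 1310 kg/m³
  silicon carbide: E = 409.2 GPa, ρ = 3206 kg/m³
  alumina ceramic: E = 371.0 GPa, ρ = 3900 kg/m³
  silicon carbide: M = 6.31×10⁻³
  alumina ceramic: M = 4.94×10⁻³
  aluminum alloy: M = 2.96×10⁻³
  titanium alloy: M = 2.44×10⁻³
  PEEK: M = 1.46×10⁻³
  tungsten: M = 1.04×10⁻³
Silicon carbide has the largest M.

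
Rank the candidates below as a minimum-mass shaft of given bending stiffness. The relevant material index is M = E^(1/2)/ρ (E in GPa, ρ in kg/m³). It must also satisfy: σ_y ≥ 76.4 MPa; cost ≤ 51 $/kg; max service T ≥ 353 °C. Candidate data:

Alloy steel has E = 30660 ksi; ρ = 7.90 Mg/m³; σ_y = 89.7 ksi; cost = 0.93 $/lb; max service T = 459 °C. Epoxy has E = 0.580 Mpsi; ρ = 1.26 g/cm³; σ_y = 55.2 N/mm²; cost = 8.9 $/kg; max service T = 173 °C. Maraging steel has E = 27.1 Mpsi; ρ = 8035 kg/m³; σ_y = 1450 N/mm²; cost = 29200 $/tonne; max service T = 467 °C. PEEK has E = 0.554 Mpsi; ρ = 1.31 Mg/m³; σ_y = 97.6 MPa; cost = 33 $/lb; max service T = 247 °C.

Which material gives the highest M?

alloy steel

Screen on constraints: σ_y ≥ 76.4 MPa; cost ≤ 51 $/kg; max service T ≥ 353 °C. Survivors: alloy steel, maraging steel.
Putting every candidate on a common basis:
  alloy steel: E = 211.4 GPa, ρ = 7900 kg/m³
  maraging steel: E = 186.8 GPa, ρ = 8035 kg/m³
  alloy steel: M = 1.84×10⁻³
  maraging steel: M = 1.70×10⁻³
Alloy steel ranks first.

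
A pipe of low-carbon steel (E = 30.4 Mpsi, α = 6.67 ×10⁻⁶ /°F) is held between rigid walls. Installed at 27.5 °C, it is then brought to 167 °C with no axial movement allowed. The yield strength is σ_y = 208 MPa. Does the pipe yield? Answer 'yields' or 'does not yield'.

yields

E = 30.4 Mpsi = 209.6 GPa.
α = 6.67×10⁻⁶/°F × 9/5 = 12.0×10⁻⁶/K.
ΔT = 139.5 K. Constrained thermal stress σ = E·α·ΔT = 209.6×10³ MPa × 12.0×10⁻⁶ × 139.5 = 351 MPa (compressive).
Compare to σ_y = 208 MPa: σ ≥ σ_y, so it yields.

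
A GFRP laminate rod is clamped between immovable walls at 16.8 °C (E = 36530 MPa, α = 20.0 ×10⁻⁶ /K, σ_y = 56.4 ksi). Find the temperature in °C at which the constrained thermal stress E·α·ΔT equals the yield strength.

E = 36530 MPa = 36.53 GPa.
σ_y = 56.4 ksi = 388.9 MPa.
E·α·ΔT = 388.9 MPa ⇒ ΔT = 388.9 / (36.53×10³ × 20.0×10⁻⁶) = 532.3 K.
T = 16.8 + 532.3 = 549.1 °C.

549 °C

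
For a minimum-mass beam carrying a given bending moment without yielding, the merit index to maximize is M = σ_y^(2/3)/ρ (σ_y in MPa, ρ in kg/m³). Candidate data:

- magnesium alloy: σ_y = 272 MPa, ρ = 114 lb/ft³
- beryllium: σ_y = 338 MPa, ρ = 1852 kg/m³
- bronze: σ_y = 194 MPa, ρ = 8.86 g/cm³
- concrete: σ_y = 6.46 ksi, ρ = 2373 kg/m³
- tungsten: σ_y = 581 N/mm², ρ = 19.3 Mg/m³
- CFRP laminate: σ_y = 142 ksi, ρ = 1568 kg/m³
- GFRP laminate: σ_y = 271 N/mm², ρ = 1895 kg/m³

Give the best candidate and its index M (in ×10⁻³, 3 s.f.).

CFRP laminate, M = 62.9×10⁻³

In SI units:
  magnesium alloy: σ_y = 272.0 MPa, ρ = 1826 kg/m³
  beryllium: σ_y = 338.0 MPa, ρ = 1852 kg/m³
  bronze: σ_y = 194.0 MPa, ρ = 8860 kg/m³
  concrete: σ_y = 44.54 MPa, ρ = 2373 kg/m³
  tungsten: σ_y = 581.0 MPa, ρ = 19300 kg/m³
  CFRP laminate: σ_y = 979.1 MPa, ρ = 1568 kg/m³
  GFRP laminate: σ_y = 271.0 MPa, ρ = 1895 kg/m³
  CFRP laminate: M = 62.9×10⁻³
  beryllium: M = 26.2×10⁻³
  magnesium alloy: M = 23.0×10⁻³
  GFRP laminate: M = 22.1×10⁻³
  concrete: M = 5.30×10⁻³
  bronze: M = 3.78×10⁻³
  tungsten: M = 3.61×10⁻³
Highest index: CFRP laminate.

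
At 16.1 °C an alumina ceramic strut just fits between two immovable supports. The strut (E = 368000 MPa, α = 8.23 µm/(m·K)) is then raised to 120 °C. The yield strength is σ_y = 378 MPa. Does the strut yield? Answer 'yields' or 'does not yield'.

does not yield

E = 368000 MPa = 368.0 GPa.
ΔT = 103.9 K. Constrained thermal stress σ = E·α·ΔT = 368.0×10³ MPa × 8.23×10⁻⁶ × 103.9 = 315 MPa (compressive).
Compare to σ_y = 378 MPa: σ < σ_y, so it does not yield.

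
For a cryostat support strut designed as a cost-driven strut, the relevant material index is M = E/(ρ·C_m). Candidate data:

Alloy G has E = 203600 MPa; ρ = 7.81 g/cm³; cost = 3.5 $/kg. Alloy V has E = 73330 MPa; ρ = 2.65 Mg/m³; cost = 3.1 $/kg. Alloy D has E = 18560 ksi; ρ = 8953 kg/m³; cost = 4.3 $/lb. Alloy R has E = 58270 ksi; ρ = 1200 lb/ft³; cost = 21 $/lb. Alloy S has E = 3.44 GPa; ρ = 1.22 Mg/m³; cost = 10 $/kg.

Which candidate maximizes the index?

alloy V

After converting to SI:
  alloy G: E = 203.6 GPa, ρ = 7810 kg/m³, cost = 3.500 $/kg
  alloy V: E = 73.33 GPa, ρ = 2650 kg/m³, cost = 3.100 $/kg
  alloy D: E = 128.0 GPa, ρ = 8953 kg/m³, cost = 9.480 $/kg
  alloy R: E = 401.8 GPa, ρ = 19220 kg/m³, cost = 46.30 $/kg
  alloy S: E = 3.440 GPa, ρ = 1220 kg/m³, cost = 10.00 $/kg
  alloy V: M = 8.93 MN·m per $
  alloy G: M = 7.45 MN·m per $
  alloy D: M = 1.51 MN·m per $
  alloy R: M = 0.451 MN·m per $
  alloy S: M = 0.282 MN·m per $
Highest index: alloy V.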